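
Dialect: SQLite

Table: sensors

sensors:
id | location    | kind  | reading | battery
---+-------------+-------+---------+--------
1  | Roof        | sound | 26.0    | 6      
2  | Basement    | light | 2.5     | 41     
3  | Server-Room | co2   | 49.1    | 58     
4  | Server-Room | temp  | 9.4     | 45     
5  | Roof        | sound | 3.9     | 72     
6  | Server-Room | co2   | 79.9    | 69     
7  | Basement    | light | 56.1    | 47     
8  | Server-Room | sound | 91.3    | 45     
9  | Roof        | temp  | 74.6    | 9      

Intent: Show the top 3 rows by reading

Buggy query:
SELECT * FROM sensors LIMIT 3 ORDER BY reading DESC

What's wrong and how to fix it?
Bug: ORDER BY cannot follow LIMIT; LIMIT is the final clause

Fix: Sort with ORDER BY, then apply LIMIT

Corrected query:
SELECT * FROM sensors ORDER BY reading DESC LIMIT 3

Result:
id | location    | kind  | reading | battery
---+-------------+-------+---------+--------
8  | Server-Room | sound | 91.3    | 45     
6  | Server-Room | co2   | 79.9    | 69     
9  | Roof        | temp  | 74.6    | 9      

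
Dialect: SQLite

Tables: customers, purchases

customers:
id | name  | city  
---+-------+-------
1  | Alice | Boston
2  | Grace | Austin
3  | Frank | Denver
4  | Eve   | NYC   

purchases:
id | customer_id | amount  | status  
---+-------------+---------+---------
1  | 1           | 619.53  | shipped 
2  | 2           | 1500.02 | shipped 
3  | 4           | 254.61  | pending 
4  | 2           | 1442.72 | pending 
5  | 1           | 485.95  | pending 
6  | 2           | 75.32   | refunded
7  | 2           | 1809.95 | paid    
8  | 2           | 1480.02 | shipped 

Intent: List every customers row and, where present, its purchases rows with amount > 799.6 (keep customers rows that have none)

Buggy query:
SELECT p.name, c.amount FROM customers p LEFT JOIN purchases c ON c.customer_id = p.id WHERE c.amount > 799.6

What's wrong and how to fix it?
Bug: A WHERE condition on the right-hand table after LEFT JOIN drops unmatched parents

Fix: Put 'c.amount > 799.6' in the JOIN's ON clause instead of WHERE

Corrected query:
SELECT p.name, c.amount FROM customers p LEFT JOIN purchases c ON c.customer_id = p.id AND c.amount > 799.6

Result:
name  | amount 
------+--------
Alice | NULL   
Grace | 1442.72
Grace | 1480.02
Grace | 1500.02
Grace | 1809.95
Frank | NULL   
Eve   | NULL   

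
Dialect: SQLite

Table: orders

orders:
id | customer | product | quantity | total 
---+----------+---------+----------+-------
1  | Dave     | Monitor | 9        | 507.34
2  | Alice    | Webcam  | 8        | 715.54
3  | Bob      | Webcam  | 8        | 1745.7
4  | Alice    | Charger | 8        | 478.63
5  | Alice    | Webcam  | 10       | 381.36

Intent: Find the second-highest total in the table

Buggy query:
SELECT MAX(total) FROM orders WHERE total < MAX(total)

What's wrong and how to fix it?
Bug: MAX(total) on the right of the comparison is an aggregate-in-WHERE error

Fix: Compute the overall MAX in a subquery, then take MAX of rows below it

Corrected query:
SELECT MAX(total) FROM orders WHERE total < (SELECT MAX(total) FROM orders)

Result:
MAX(total)
----------
715.54    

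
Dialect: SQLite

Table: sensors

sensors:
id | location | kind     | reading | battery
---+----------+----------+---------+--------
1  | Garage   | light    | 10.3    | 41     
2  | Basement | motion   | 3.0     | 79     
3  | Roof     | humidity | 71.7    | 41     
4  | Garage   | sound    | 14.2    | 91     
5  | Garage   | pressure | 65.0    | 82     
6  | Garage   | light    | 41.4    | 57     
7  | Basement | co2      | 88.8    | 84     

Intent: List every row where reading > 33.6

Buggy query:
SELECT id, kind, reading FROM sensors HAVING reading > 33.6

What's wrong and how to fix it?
Bug: HAVING filters the output of aggregation, but this query has no GROUP BY and no aggregate functions, so SQLite rejects it (HAVING clause on a non-aggregate query); the condition here is per row

Fix: Replace HAVING with WHERE since the condition applies to individual rows

Corrected query:
SELECT id, kind, reading FROM sensors WHERE reading > 33.6

Result:
id | kind     | reading
---+----------+--------
3  | humidity | 71.7   
5  | pressure | 65     
6  | light    | 41.4   
7  | co2      | 88.8   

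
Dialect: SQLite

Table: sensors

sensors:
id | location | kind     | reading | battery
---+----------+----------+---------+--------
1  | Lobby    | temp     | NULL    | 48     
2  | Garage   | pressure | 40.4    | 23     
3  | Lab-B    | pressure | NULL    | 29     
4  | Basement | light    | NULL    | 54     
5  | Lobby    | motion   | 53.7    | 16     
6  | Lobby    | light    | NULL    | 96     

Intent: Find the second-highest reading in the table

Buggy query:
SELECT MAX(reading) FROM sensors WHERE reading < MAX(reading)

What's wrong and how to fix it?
Bug: The inner MAX is an aggregate inside WHERE, which is not allowed

Fix: Compute the overall MAX in a subquery, then take MAX of rows below it

Corrected query:
SELECT MAX(reading) FROM sensors WHERE reading < (SELECT MAX(reading) FROM sensors)

Result:
MAX(reading)
------------
40.4        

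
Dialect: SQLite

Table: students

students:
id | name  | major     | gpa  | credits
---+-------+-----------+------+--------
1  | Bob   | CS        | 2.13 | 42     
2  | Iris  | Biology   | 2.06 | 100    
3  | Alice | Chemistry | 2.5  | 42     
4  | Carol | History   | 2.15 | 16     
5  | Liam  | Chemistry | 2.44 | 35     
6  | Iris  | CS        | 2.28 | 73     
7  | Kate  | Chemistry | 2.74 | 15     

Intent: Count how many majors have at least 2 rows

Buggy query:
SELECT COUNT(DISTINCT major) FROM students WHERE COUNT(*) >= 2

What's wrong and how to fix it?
Bug: COUNT(*) cannot appear in WHERE; the per-group count doesn't exist yet

Fix: Group first with HAVING COUNT(*) >= 2, then COUNT the resulting groups

Corrected query:
SELECT COUNT(*) FROM (SELECT major FROM students GROUP BY major HAVING COUNT(*) >= 2)

Result:
COUNT(*)
--------
2       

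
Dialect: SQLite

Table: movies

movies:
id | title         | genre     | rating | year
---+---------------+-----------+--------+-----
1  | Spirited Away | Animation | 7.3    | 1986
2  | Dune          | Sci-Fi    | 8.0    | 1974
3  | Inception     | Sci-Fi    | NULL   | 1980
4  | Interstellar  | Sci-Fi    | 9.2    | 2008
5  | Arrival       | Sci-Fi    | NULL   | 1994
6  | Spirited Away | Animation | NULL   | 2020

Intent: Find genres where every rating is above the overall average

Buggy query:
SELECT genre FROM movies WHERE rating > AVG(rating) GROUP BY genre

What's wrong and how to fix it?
Bug: WHERE evaluates per row before aggregation, so AVG() is unavailable

Fix: Use a subquery for AVG and a HAVING MIN(...) filter so the condition holds for every row in the group

Corrected query:
SELECT genre FROM movies GROUP BY genre HAVING MIN(rating) > (SELECT AVG(rating) FROM movies)

Result:
(no rows)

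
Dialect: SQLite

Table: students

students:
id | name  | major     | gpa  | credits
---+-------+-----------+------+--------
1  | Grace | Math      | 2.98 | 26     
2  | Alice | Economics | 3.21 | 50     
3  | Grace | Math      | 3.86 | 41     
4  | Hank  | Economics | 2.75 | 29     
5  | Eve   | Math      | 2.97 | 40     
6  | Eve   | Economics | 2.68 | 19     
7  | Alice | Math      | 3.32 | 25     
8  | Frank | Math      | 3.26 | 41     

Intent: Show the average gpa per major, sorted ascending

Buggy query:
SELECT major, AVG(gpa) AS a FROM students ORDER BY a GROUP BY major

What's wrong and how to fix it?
Bug: ORDER BY appears before GROUP BY; SQL clause order requires GROUP BY first

Fix: Reorder: SELECT … FROM … GROUP BY … ORDER BY …

Corrected query:
SELECT major, AVG(gpa) AS a FROM students GROUP BY major ORDER BY a

Result:
major     | a    
----------+------
Economics | 2.88 
Math      | 3.278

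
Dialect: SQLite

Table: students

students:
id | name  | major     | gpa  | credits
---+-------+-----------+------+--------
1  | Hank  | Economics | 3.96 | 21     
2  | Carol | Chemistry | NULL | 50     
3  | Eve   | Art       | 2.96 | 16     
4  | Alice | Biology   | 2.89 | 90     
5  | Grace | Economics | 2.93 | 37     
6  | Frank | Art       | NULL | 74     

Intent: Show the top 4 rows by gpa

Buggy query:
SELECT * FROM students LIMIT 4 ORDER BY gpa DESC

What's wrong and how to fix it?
Bug: ORDER BY cannot follow LIMIT; LIMIT is the final clause

Fix: Swap the clauses: ORDER BY first, then LIMIT

Corrected query:
SELECT * FROM students ORDER BY gpa DESC LIMIT 4

Result:
id | name  | major     | gpa  | credits
---+-------+-----------+------+--------
1  | Hank  | Economics | 3.96 | 21     
3  | Eve   | Art       | 2.96 | 16     
5  | Grace | Economics | 2.93 | 37     
4  | Alice | Biology   | 2.89 | 90     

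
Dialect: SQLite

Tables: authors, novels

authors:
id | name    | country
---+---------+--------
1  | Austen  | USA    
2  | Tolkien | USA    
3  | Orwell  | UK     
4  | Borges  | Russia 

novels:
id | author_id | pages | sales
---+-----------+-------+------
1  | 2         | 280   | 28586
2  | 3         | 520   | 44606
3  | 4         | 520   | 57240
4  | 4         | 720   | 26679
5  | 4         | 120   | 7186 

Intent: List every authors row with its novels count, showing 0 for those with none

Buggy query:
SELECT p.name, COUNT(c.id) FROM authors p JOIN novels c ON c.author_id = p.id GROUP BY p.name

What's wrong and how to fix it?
Bug: INNER JOIN drops authors rows that have no matching novels rows

Fix: Switch to LEFT JOIN to retain unmatched parent rows

Corrected query:
SELECT p.name, COUNT(c.id) FROM authors p LEFT JOIN novels c ON c.author_id = p.id GROUP BY p.name

Result:
name    | COUNT(c.id)
--------+------------
Austen  | 0          
Borges  | 3          
Orwell  | 1          
Tolkien | 1          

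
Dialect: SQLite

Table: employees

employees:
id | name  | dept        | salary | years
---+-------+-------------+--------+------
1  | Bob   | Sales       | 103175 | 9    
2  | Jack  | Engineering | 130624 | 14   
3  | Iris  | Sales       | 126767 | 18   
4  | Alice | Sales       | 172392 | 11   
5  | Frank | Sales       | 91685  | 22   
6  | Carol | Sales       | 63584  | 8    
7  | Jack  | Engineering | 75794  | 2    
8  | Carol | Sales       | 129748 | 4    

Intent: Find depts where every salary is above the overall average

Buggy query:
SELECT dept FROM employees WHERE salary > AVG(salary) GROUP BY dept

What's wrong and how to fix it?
Bug: AVG() is an aggregate; it can't sit directly in WHERE

Fix: Compute the overall average in a scalar subquery and compare each group's MIN against it in HAVING

Corrected query:
SELECT dept FROM employees GROUP BY dept HAVING MIN(salary) > (SELECT AVG(salary) FROM employees)

Result:
(no rows)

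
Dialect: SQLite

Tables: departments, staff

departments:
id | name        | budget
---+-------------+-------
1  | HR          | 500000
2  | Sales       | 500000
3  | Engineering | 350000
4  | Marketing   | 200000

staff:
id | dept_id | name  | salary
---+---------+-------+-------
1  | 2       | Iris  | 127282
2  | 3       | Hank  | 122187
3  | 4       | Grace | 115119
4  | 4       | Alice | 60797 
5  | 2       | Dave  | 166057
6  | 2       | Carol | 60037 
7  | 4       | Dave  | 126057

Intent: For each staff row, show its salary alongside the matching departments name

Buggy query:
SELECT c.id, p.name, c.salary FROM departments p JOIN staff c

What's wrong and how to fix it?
Bug: JOIN with no ON clause produces a cartesian product; every staff row pairs with every departments row

Fix: Add ON c.dept_id = p.id to the JOIN

Corrected query:
SELECT c.id, p.name, c.salary FROM departments p JOIN staff c ON c.dept_id = p.id

Result:
id | name        | salary
---+-------------+-------
1  | Sales       | 127282
2  | Engineering | 122187
3  | Marketing   | 115119
4  | Marketing   | 60797 
5  | Sales       | 166057
6  | Sales       | 60037 
7  | Marketing   | 126057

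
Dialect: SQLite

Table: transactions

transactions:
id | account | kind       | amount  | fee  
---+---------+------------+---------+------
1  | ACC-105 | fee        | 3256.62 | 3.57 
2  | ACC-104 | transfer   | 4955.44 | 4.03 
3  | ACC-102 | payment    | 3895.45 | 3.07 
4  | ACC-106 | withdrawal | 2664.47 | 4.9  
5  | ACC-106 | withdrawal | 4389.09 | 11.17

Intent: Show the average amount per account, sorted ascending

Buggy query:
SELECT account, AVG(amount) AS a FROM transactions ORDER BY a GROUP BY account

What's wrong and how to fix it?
Bug: ORDER BY appears before GROUP BY; SQL clause order requires GROUP BY first

Fix: Move ORDER BY to the end, after GROUP BY

Corrected query:
SELECT account, AVG(amount) AS a FROM transactions GROUP BY account ORDER BY a

Result:
account | a      
--------+--------
ACC-105 | 3256.62
ACC-106 | 3526.78
ACC-102 | 3895.45
ACC-104 | 4955.44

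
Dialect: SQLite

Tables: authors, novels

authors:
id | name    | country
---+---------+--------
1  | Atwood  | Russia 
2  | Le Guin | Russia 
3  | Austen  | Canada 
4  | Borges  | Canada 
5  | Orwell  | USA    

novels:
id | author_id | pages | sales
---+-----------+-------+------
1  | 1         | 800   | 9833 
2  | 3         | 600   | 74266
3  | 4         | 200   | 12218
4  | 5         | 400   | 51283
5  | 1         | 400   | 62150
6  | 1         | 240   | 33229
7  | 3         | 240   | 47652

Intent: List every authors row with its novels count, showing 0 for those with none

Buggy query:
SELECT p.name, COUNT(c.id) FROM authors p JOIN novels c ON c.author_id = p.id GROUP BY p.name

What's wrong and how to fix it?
Bug: An inner join excludes parents with zero children

Fix: Use LEFT JOIN so parents without children still appear (COUNT(c.id) gives 0)

Corrected query:
SELECT p.name, COUNT(c.id) FROM authors p LEFT JOIN novels c ON c.author_id = p.id GROUP BY p.name

Result:
name    | COUNT(c.id)
--------+------------
Atwood  | 3          
Austen  | 2          
Borges  | 1          
Le Guin | 0          
Orwell  | 1          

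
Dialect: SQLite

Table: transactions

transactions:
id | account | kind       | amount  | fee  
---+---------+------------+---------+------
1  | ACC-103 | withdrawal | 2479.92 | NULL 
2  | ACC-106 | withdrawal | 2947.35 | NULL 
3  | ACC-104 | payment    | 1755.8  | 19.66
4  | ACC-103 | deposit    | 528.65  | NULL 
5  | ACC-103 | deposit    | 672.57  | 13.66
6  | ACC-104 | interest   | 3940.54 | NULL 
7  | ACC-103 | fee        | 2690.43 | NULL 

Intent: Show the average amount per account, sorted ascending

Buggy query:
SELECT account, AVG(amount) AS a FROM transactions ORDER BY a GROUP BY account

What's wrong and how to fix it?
Bug: GROUP BY must precede ORDER BY

Fix: Move ORDER BY to the end, after GROUP BY

Corrected query:
SELECT account, AVG(amount) AS a FROM transactions GROUP BY account ORDER BY a

Result:
account | a        
--------+----------
ACC-103 | 1592.8925
ACC-104 | 2848.17  
ACC-106 | 2947.35  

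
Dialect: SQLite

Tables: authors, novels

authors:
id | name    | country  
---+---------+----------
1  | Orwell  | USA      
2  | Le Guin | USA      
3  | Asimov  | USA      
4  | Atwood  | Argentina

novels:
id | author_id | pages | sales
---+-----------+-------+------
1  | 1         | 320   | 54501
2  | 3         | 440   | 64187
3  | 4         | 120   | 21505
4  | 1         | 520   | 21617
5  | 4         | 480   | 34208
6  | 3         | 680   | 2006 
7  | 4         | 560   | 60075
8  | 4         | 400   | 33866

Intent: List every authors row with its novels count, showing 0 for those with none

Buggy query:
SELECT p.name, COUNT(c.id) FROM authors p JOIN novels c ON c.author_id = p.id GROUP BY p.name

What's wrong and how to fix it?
Bug: An inner join excludes parents with zero children

Fix: Switch to LEFT JOIN to retain unmatched parent rows

Corrected query:
SELECT p.name, COUNT(c.id) FROM authors p LEFT JOIN novels c ON c.author_id = p.id GROUP BY p.name

Result:
name    | COUNT(c.id)
--------+------------
Asimov  | 2          
Atwood  | 4          
Le Guin | 0          
Orwell  | 2          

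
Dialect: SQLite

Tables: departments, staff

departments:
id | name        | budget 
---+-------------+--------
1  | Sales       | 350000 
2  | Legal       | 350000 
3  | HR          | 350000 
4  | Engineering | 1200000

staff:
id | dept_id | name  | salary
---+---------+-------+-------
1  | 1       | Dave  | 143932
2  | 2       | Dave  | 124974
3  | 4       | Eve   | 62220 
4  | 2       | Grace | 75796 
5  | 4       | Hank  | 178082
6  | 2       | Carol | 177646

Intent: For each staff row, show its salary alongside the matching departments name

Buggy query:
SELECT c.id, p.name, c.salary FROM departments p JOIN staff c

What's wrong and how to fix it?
Bug: Missing join condition: each staff row is matched to all departments rows instead of just its own

Fix: Specify the join condition linking the foreign key to the parent id

Corrected query:
SELECT c.id, p.name, c.salary FROM departments p JOIN staff c ON c.dept_id = p.id

Result:
id | name        | salary
---+-------------+-------
1  | Sales       | 143932
2  | Legal       | 124974
3  | Engineering | 62220 
4  | Legal       | 75796 
5  | Engineering | 178082
6  | Legal       | 177646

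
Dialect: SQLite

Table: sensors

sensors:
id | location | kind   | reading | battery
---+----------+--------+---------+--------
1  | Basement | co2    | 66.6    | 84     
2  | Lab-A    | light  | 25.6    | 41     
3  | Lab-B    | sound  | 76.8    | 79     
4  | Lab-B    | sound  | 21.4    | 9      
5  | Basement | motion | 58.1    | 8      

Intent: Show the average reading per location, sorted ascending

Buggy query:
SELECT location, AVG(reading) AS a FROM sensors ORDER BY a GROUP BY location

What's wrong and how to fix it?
Bug: ORDER BY appears before GROUP BY; SQL clause order requires GROUP BY first

Fix: Move ORDER BY to the end, after GROUP BY

Corrected query:
SELECT location, AVG(reading) AS a FROM sensors GROUP BY location ORDER BY a

Result:
location | a    
---------+------
Lab-A    | 25.6 
Lab-B    | 49.1 
Basement | 62.35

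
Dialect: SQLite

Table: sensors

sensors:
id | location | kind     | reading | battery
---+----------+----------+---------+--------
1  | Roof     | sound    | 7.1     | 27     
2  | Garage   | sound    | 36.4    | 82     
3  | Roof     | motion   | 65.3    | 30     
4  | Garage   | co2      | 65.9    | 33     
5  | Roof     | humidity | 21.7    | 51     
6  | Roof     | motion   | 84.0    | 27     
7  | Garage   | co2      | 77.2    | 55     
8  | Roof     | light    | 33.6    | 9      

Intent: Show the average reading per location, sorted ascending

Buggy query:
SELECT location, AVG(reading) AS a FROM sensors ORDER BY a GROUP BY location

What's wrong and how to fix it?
Bug: GROUP BY must precede ORDER BY

Fix: Move ORDER BY to the end, after GROUP BY

Corrected query:
SELECT location, AVG(reading) AS a FROM sensors GROUP BY location ORDER BY a

Result:
location | a        
---------+----------
Roof     | 42.34    
Garage   | 59.833333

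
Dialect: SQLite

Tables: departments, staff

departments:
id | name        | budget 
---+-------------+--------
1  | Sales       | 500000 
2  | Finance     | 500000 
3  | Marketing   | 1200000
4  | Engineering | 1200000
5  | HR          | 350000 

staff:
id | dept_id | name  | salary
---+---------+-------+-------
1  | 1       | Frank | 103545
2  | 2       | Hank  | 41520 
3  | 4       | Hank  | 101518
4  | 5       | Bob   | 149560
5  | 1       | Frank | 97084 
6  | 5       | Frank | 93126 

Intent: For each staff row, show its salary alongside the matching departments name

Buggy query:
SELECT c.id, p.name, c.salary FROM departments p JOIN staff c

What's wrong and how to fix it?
Bug: JOIN with no ON clause produces a cartesian product; every staff row pairs with every departments row

Fix: Add ON c.dept_id = p.id to the JOIN

Corrected query:
SELECT c.id, p.name, c.salary FROM departments p JOIN staff c ON c.dept_id = p.id

Result:
id | name        | salary
---+-------------+-------
1  | Sales       | 103545
2  | Finance     | 41520 
3  | Engineering | 101518
4  | HR          | 149560
5  | Sales       | 97084 
6  | HR          | 93126 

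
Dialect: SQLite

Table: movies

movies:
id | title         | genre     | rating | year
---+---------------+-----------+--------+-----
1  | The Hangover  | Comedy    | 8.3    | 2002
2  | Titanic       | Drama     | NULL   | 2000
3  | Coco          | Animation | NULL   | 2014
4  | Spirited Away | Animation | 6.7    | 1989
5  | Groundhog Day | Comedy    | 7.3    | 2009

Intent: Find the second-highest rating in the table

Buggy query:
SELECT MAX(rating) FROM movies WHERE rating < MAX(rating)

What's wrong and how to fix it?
Bug: The inner MAX is an aggregate inside WHERE, which is not allowed

Fix: Put the inner MAX in a scalar subquery

Corrected query:
SELECT MAX(rating) FROM movies WHERE rating < (SELECT MAX(rating) FROM movies)

Result:
MAX(rating)
-----------
7.3        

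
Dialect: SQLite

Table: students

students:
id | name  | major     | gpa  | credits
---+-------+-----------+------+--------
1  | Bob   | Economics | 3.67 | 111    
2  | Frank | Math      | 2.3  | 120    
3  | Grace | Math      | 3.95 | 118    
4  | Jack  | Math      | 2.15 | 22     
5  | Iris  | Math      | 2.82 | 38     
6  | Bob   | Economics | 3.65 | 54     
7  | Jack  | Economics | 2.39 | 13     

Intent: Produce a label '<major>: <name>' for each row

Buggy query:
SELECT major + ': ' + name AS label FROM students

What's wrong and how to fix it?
Bug: SQLite uses || for string concatenation; + coerces text to numbers (yielding 0)

Fix: Replace + with || to concatenate text

Corrected query:
SELECT major || ': ' || name AS label FROM students

Result:
label          
---------------
Economics: Bob 
Math: Frank    
Math: Grace    
Math: Jack     
Math: Iris     
Economics: Bob 
Economics: Jack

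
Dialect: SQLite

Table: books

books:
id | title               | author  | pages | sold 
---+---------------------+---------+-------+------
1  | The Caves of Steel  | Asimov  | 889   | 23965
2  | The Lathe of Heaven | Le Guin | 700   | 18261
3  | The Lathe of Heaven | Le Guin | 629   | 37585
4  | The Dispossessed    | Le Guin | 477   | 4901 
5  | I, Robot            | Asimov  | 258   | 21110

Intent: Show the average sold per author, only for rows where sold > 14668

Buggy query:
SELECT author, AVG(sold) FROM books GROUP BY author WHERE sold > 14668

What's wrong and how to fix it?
Bug: Row-level WHERE must come before GROUP BY in the clause order

Fix: Place WHERE between FROM and GROUP BY

Corrected query:
SELECT author, AVG(sold) FROM books WHERE sold > 14668 GROUP BY author

Result:
author  | AVG(sold)
--------+----------
Asimov  | 22537.5  
Le Guin | 27923    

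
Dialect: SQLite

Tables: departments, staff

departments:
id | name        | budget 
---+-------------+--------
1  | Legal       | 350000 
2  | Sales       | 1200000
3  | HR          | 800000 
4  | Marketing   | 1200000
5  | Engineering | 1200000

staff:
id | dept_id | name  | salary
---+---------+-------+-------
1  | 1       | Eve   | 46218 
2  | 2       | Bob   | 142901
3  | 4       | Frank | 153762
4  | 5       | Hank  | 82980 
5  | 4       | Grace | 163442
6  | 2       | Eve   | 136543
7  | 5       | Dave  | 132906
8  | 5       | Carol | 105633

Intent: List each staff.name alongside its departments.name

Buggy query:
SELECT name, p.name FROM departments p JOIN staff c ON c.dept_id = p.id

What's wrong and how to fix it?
Bug: Both tables have a 'name' column; the unqualified reference is ambiguous

Fix: Qualify the column with its table alias (c.name)

Corrected query:
SELECT c.name, p.name FROM departments p JOIN staff c ON c.dept_id = p.id

Result:
name  | name       
------+------------
Eve   | Legal      
Bob   | Sales      
Frank | Marketing  
Hank  | Engineering
Grace | Marketing  
Eve   | Sales      
Dave  | Engineering
Carol | Engineering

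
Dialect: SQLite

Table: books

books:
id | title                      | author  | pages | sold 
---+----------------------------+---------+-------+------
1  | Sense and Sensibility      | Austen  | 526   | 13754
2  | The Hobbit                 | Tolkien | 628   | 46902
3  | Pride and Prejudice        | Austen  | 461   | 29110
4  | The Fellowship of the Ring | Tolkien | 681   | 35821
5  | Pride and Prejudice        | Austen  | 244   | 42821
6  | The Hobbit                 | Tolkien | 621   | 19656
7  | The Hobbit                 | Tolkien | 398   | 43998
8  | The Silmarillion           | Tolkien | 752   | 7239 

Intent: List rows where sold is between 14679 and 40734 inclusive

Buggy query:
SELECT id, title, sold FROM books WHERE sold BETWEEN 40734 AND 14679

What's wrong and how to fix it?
Bug: BETWEEN expects the lower bound first; with 40734 AND 14679 the range is empty

Fix: Write BETWEEN 14679 AND 40734

Corrected query:
SELECT id, title, sold FROM books WHERE sold BETWEEN 14679 AND 40734

Result:
id | title                      | sold 
---+----------------------------+------
3  | Pride and Prejudice        | 29110
4  | The Fellowship of the Ring | 35821
6  | The Hobbit                 | 19656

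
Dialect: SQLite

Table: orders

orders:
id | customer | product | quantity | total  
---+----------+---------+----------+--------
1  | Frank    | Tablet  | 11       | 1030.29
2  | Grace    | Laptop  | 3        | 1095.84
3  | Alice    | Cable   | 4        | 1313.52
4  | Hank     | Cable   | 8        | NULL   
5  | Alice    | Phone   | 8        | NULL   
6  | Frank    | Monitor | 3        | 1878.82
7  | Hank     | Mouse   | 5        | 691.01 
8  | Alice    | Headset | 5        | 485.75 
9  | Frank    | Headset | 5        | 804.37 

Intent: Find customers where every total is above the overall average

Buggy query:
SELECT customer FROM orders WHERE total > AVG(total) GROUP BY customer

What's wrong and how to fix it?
Bug: AVG() is an aggregate; it can't sit directly in WHERE

Fix: Use a subquery for AVG and a HAVING MIN(...) filter so the condition holds for every row in the group

Corrected query:
SELECT customer FROM orders GROUP BY customer HAVING MIN(total) > (SELECT AVG(total) FROM orders)

Result:
customer
--------
Grace   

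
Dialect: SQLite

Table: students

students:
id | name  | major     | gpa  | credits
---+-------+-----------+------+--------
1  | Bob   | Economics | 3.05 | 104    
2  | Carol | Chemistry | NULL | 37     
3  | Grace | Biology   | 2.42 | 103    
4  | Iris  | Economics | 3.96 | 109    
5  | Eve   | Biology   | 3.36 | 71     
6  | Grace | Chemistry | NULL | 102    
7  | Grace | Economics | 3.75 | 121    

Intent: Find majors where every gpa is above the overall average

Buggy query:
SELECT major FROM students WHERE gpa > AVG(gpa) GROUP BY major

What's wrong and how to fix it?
Bug: WHERE evaluates per row before aggregation, so AVG() is unavailable

Fix: Compute the overall average in a scalar subquery and compare each group's MIN against it in HAVING

Corrected query:
SELECT major FROM students GROUP BY major HAVING MIN(gpa) > (SELECT AVG(gpa) FROM students)

Result:
(no rows)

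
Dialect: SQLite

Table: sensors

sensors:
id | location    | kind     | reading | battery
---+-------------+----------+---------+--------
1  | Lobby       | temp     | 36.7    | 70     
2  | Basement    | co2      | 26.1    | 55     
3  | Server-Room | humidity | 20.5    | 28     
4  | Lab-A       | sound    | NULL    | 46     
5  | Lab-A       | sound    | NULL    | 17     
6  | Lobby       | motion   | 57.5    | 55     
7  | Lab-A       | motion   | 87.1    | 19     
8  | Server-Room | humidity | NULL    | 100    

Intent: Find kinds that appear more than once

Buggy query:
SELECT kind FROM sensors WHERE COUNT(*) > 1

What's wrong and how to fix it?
Bug: WHERE can't reference COUNT(*); aggregates are computed after WHERE

Fix: GROUP BY kind, then filter groups with HAVING COUNT(*) > 1

Corrected query:
SELECT kind FROM sensors GROUP BY kind HAVING COUNT(*) > 1

Result:
kind    
--------
humidity
motion  
sound   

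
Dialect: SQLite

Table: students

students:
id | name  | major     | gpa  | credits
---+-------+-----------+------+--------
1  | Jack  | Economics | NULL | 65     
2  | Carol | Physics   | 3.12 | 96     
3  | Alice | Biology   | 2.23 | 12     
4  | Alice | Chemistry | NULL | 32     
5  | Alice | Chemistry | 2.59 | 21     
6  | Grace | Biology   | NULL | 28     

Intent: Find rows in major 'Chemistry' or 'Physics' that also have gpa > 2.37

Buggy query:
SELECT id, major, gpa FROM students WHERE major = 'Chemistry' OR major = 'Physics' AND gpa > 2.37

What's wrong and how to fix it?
Bug: AND binds tighter than OR, so this parses as major = 'Chemistry' OR (major = 'Physics' AND gpa > 2.37)

Fix: Add parentheses around the OR so the AND applies to both alternatives

Corrected query:
SELECT id, major, gpa FROM students WHERE (major = 'Chemistry' OR major = 'Physics') AND gpa > 2.37

Result:
id | major     | gpa 
---+-----------+-----
2  | Physics   | 3.12
5  | Chemistry | 2.59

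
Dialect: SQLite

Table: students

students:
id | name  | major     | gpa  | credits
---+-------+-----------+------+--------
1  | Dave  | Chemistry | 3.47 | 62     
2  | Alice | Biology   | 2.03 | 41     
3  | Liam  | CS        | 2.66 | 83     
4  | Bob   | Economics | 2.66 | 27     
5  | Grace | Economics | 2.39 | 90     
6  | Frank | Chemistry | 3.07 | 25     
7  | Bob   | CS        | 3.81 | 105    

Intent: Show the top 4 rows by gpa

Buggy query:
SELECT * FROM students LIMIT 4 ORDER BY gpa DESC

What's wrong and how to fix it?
Bug: ORDER BY cannot follow LIMIT; LIMIT is the final clause

Fix: Swap the clauses: ORDER BY first, then LIMIT

Corrected query:
SELECT * FROM students ORDER BY gpa DESC LIMIT 4

Result:
id | name  | major     | gpa  | credits
---+-------+-----------+------+--------
7  | Bob   | CS        | 3.81 | 105    
1  | Dave  | Chemistry | 3.47 | 62     
6  | Frank | Chemistry | 3.07 | 25     
3  | Liam  | CS        | 2.66 | 83     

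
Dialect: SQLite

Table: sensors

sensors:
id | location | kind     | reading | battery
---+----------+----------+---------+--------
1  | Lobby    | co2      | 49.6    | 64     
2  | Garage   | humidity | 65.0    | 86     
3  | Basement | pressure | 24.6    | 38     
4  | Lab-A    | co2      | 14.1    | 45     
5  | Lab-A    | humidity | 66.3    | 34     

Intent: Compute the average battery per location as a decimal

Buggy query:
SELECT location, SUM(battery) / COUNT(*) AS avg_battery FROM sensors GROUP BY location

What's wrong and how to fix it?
Bug: Both operands are integers, so '/' performs integer division and truncates

Fix: Cast one side to REAL so the division keeps the fractional part

Corrected query:
SELECT location, SUM(battery) * 1.0 / COUNT(*) AS avg_battery FROM sensors GROUP BY location

Result:
location | avg_battery
---------+------------
Basement | 38         
Garage   | 86         
Lab-A    | 39.5       
Lobby    | 64         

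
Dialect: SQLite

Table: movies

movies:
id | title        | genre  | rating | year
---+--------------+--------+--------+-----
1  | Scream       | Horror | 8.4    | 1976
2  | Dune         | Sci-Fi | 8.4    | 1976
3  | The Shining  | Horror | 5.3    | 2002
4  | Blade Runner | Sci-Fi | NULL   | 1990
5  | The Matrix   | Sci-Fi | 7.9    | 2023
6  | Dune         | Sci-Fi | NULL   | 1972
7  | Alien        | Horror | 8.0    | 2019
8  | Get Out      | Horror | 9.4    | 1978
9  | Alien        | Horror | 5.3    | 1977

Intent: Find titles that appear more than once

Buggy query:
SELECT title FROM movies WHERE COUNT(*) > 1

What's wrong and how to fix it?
Bug: COUNT(*) is an aggregate and cannot be used in WHERE

Fix: Group first, then use HAVING for the count condition

Corrected query:
SELECT title FROM movies GROUP BY title HAVING COUNT(*) > 1

Result:
title
-----
Alien
Dune 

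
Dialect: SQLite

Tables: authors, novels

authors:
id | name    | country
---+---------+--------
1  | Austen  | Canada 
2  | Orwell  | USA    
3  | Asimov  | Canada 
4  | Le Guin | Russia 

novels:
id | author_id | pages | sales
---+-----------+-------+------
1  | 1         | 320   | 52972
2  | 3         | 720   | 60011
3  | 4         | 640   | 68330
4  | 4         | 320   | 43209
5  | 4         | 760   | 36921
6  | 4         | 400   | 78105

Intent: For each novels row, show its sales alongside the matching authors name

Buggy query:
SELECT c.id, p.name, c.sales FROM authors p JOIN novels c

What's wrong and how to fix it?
Bug: Missing join condition: each novels row is matched to all authors rows instead of just its own

Fix: Specify the join condition linking the foreign key to the parent id

Corrected query:
SELECT c.id, p.name, c.sales FROM authors p JOIN novels c ON c.author_id = p.id

Result:
id | name    | sales
---+---------+------
1  | Austen  | 52972
2  | Asimov  | 60011
3  | Le Guin | 68330
4  | Le Guin | 43209
5  | Le Guin | 36921
6  | Le Guin | 78105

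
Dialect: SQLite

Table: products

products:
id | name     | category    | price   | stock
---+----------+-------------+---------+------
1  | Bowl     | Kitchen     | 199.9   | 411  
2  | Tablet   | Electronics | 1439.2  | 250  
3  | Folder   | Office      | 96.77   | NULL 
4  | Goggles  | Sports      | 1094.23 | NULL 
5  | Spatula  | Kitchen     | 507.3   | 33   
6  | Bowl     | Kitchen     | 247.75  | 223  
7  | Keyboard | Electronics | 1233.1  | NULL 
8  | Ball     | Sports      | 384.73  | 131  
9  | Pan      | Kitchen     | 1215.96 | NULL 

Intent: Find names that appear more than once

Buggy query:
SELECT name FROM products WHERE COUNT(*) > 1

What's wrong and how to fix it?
Bug: COUNT(*) is an aggregate and cannot be used in WHERE

Fix: GROUP BY name, then filter groups with HAVING COUNT(*) > 1

Corrected query:
SELECT name FROM products GROUP BY name HAVING COUNT(*) > 1

Result:
name
----
Bowl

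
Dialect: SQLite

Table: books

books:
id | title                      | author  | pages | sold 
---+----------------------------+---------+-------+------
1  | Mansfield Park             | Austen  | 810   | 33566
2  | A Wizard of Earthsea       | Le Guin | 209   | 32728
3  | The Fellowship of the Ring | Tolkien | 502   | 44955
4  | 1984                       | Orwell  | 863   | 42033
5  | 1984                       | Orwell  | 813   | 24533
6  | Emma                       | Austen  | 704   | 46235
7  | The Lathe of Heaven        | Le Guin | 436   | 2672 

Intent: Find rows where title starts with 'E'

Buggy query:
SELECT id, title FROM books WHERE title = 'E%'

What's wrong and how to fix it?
Bug: Wildcards only work with LIKE; '=' treats '%' as a literal character

Fix: Use LIKE for wildcard pattern matching

Corrected query:
SELECT id, title FROM books WHERE title LIKE 'E%'

Result:
id | title
---+------
6  | Emma 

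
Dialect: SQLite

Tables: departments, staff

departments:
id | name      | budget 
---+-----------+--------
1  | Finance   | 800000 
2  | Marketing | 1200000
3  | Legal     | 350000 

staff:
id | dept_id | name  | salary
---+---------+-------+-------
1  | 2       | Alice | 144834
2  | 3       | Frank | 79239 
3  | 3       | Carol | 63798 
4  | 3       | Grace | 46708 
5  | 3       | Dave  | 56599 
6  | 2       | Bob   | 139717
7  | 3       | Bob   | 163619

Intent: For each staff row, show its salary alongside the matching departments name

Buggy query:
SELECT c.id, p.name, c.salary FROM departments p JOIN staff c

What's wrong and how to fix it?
Bug: Missing join condition: each staff row is matched to all departments rows instead of just its own

Fix: Add ON c.dept_id = p.id to the JOIN

Corrected query:
SELECT c.id, p.name, c.salary FROM departments p JOIN staff c ON c.dept_id = p.id

Result:
id | name      | salary
---+-----------+-------
1  | Marketing | 144834
2  | Legal     | 79239 
3  | Legal     | 63798 
4  | Legal     | 46708 
5  | Legal     | 56599 
6  | Marketing | 139717
7  | Legal     | 163619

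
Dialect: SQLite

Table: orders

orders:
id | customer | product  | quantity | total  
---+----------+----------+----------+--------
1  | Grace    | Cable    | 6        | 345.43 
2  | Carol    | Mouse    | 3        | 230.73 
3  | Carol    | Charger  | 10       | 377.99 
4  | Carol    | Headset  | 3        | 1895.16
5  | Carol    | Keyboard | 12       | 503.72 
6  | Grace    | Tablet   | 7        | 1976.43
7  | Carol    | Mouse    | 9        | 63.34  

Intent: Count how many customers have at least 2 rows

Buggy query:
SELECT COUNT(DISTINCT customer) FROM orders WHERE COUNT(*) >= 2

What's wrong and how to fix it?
Bug: COUNT(*) cannot appear in WHERE; the per-group count doesn't exist yet

Fix: Group first with HAVING COUNT(*) >= 2, then COUNT the resulting groups

Corrected query:
SELECT COUNT(*) FROM (SELECT customer FROM orders GROUP BY customer HAVING COUNT(*) >= 2)

Result:
COUNT(*)
--------
2       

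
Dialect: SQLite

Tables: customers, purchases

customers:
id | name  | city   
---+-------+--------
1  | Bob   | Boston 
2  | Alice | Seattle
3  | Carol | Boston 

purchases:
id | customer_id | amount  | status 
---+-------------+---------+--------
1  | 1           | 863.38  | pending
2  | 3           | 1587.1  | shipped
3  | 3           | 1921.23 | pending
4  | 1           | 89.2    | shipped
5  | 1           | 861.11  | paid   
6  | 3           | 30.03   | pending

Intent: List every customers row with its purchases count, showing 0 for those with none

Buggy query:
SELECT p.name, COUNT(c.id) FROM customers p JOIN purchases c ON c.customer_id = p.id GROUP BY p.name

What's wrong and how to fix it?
Bug: An inner join excludes parents with zero children

Fix: Switch to LEFT JOIN to retain unmatched parent rows

Corrected query:
SELECT p.name, COUNT(c.id) FROM customers p LEFT JOIN purchases c ON c.customer_id = p.id GROUP BY p.name

Result:
name  | COUNT(c.id)
------+------------
Alice | 0          
Bob   | 3          
Carol | 3          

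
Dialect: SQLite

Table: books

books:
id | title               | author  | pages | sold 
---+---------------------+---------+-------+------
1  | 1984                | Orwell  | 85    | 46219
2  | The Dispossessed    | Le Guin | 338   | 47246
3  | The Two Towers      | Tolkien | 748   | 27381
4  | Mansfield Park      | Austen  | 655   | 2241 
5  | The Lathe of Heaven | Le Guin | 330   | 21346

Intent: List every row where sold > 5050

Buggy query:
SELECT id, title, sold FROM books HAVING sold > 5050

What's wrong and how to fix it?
Bug: This is a non-aggregate query (no GROUP BY, no aggregates), so in SQLite the HAVING clause is invalid here; a row-level condition belongs in WHERE

Fix: Replace HAVING with WHERE since the condition applies to individual rows

Corrected query:
SELECT id, title, sold FROM books WHERE sold > 5050

Result:
id | title               | sold 
---+---------------------+------
1  | 1984                | 46219
2  | The Dispossessed    | 47246
3  | The Two Towers      | 27381
5  | The Lathe of Heaven | 21346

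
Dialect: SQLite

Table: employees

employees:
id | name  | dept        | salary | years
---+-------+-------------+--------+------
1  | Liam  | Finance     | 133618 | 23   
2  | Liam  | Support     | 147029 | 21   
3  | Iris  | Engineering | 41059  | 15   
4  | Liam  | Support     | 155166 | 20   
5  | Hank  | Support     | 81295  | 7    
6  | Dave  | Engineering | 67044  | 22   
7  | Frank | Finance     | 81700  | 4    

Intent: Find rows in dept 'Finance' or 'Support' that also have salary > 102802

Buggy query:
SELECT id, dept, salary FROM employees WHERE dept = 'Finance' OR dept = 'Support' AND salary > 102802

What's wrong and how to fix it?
Bug: Without parentheses, AND is evaluated before OR, so the salary filter only applies to the 'Support' branch

Fix: Group the OR with parentheses (or use IN), then AND the threshold

Corrected query:
SELECT id, dept, salary FROM employees WHERE (dept = 'Finance' OR dept = 'Support') AND salary > 102802

Result:
id | dept    | salary
---+---------+-------
1  | Finance | 133618
2  | Support | 147029
4  | Support | 155166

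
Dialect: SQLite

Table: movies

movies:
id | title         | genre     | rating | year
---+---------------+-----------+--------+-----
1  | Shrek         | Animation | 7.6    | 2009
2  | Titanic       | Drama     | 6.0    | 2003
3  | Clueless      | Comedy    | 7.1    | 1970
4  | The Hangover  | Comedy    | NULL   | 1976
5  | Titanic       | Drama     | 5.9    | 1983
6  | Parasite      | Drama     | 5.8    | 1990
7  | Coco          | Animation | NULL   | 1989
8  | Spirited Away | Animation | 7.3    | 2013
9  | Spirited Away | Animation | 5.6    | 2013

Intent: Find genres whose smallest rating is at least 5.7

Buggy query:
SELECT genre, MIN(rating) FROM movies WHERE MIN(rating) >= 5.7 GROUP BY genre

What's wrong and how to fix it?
Bug: Aggregates like MIN are computed per group after WHERE runs

Fix: Replace WHERE with HAVING after the GROUP BY

Corrected query:
SELECT genre, MIN(rating) FROM movies GROUP BY genre HAVING MIN(rating) >= 5.7

Result:
genre  | MIN(rating)
-------+------------
Comedy | 7.1        
Drama  | 5.8        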